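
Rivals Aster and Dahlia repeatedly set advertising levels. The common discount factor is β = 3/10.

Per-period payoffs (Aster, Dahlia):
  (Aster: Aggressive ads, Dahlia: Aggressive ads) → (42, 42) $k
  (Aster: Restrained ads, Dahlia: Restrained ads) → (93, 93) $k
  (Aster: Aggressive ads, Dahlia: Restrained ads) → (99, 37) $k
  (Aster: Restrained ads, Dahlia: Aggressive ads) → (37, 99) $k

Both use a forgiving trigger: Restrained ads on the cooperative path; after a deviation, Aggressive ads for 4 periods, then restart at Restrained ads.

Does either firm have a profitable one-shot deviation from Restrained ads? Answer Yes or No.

Comparing payoff streams over the 5 periods until play realigns: cooperate → 93(1+β+…+β^4); deviate → 99 + 42(β+…+β^4).
Cooperation is sustained iff (93−42)(β+…+β^4) ≥ 99−93.
β+…+β^4 = 3/10·(1−(3/10)^4)/(1−3/10) = 0.4251, and (99−93)/(93−42) = 0.1176.
0.4251 ≥ 0.1176, so cooperation is sustainable.

No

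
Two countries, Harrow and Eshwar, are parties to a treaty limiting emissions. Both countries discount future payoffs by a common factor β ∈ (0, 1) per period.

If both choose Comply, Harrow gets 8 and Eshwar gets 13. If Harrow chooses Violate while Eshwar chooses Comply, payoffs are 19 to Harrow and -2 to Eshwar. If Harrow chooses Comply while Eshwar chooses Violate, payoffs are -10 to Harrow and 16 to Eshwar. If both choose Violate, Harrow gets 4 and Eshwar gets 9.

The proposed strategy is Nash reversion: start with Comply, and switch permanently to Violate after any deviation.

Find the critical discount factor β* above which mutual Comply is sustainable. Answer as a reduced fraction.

For Harrow: deviation gain 19−8 = 11, per-period punishment loss 8−4 = 4. IC gives β ≥ 11/15.
For Eshwar: gain 3, loss 4 per period, so β ≥ 3/7.
The tighter constraint is Harrow's, so cooperation needs β ≥ 11/15.

11/15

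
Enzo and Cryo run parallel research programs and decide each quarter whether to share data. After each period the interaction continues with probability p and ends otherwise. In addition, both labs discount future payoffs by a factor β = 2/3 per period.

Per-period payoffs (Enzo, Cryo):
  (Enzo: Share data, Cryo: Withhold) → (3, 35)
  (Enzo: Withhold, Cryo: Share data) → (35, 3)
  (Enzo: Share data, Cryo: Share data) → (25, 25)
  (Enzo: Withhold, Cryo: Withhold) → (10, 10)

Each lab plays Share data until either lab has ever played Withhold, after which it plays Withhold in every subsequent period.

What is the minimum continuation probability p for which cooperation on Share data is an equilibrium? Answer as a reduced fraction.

3/5

With continuation probability p and discount β, the effective per-period discount factor is βp.
Grim-trigger IC: βp ≥ (35−25)/(35−10) = 2/5.
So p ≥ (2/5)/(2/3) = 3/5.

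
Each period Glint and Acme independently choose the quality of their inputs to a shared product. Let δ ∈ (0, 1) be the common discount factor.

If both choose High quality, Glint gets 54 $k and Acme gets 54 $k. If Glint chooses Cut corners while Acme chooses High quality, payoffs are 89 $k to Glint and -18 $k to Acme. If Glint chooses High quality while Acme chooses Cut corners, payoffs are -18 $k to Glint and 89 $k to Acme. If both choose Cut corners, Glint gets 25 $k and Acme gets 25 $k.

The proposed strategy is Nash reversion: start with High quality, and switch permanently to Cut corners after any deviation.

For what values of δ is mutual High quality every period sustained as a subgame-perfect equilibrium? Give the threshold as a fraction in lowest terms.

Cooperation forever yields 54 each period: 54/(1−δ).
Deviating yields 89 once, then 25 forever: 89 + 25δ/(1−δ).
No profitable deviation requires 54/(1−δ) ≥ 89 + 25δ/(1−δ).
Multiplying by (1−δ): 54 ≥ 89(1−δ) + 25δ = 89 − 64δ.
So 64δ ≥ 35, i.e. δ ≥ 35/64.

35/64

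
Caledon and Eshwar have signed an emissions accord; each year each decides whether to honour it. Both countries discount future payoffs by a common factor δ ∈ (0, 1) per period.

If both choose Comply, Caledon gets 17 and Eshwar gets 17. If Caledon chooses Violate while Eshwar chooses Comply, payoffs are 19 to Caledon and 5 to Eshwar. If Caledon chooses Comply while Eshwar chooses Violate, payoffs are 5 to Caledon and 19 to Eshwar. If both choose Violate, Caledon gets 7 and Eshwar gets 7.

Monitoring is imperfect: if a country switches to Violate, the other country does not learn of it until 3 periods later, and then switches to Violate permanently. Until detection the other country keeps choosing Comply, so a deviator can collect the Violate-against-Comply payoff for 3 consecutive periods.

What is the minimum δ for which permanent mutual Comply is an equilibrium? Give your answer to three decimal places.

0.550

A deviator earns 19 for 3 periods, then 7 forever; cooperating earns 17 forever. Multiplying the IC by (1−δ):
17 ≥ 19(1−δ^3) + 7δ^3, so 12·δ^3 ≥ 2 and δ^3 ≥ 1/6.
δ ≥ (1/6)^(1/3) ≈ 0.550.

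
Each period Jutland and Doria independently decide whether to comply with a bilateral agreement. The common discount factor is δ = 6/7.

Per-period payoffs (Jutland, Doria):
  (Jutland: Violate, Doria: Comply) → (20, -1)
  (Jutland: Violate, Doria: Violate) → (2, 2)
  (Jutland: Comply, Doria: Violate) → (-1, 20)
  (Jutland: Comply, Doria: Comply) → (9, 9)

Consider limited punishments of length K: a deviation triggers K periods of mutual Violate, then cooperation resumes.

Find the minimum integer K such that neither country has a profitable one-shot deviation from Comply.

2

No profitable deviation requires (9−2)(δ+…+δ^K) ≥ 20−9, i.e. δ+…+δ^K ≥ 11/7 ≈ 1.5714.
With δ = 6/7, the partial sums are K=1: 0.8571, K=2: 1.5918.
K = 2 is the first length at which the sum reaches 1.5714.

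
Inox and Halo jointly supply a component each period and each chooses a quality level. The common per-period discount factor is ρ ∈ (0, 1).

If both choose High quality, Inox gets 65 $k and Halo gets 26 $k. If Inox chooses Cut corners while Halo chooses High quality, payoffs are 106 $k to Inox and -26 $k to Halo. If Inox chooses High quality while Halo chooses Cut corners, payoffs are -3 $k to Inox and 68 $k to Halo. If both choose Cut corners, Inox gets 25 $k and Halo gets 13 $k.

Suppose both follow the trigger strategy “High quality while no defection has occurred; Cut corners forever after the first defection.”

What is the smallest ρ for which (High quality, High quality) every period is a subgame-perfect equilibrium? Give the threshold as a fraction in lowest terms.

42/55

Inox: cooperation gives 65 each period; deviation gives 106 once then 25 forever.
  65/(1−ρ) ≥ 106 + 25ρ/(1−ρ) ⇒ ρ ≥ 41/81.
Halo: cooperation gives 26 each period; deviation gives 68 once then 13 forever.
  ρ ≥ 42/55.
Both must hold, so the binding constraint is Halo's: ρ ≥ 42/55.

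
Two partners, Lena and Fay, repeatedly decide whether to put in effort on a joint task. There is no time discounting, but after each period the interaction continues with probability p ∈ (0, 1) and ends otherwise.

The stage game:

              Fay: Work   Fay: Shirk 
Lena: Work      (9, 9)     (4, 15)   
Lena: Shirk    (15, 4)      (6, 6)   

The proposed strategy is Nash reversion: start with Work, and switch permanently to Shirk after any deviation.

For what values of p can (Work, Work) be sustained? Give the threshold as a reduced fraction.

With no time discounting, the continuation probability p plays the role of the discount factor.
Grim-trigger IC: 9/(1−p) ≥ 15 + 6p/(1−p) ⇒ p ≥ (15−9)/(15−6) = 2/3.

2/3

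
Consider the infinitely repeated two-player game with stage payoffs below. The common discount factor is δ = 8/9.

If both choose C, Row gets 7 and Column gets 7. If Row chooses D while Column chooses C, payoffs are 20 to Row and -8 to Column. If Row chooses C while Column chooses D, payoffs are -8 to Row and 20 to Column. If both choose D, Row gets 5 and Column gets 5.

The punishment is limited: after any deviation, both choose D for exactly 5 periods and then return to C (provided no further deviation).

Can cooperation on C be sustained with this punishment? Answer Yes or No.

No

IC: δ+…+δ^5 ≥ (20−7)/(7−5) = 13/2.
At δ = 8/9: partial sum = 3.5606 < 6.5000. Cooperation not sustainable.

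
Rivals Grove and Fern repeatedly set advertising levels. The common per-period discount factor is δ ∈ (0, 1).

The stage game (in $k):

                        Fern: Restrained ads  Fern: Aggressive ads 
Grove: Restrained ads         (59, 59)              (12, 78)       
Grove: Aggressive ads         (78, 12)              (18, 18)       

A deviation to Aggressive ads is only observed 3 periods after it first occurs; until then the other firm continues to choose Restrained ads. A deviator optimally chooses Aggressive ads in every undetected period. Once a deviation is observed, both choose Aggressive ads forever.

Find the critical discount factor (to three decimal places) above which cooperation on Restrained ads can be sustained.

A deviator earns 78 for 3 periods, then 18 forever; cooperating earns 59 forever. Multiplying the IC by (1−δ):
59 ≥ 78(1−δ^3) + 18δ^3, so 60·δ^3 ≥ 19 and δ^3 ≥ 19/60.
δ ≥ (19/60)^(1/3) ≈ 0.682.

0.682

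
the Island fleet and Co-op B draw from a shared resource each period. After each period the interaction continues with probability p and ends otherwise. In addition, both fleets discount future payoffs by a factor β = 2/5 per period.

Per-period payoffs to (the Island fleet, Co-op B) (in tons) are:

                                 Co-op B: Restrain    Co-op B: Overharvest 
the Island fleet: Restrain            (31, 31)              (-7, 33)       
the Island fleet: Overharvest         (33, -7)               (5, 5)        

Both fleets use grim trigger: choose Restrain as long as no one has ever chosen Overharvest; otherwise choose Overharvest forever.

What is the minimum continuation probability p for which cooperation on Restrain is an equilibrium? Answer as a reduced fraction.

5/28

Expected continuation weight on next period's payoff is β·p = 2/5·p, which plays the role of the discount factor.
Cooperation requires 2/5·p ≥ (33−31)/(33−5) = 1/14, hence p ≥ 5/28.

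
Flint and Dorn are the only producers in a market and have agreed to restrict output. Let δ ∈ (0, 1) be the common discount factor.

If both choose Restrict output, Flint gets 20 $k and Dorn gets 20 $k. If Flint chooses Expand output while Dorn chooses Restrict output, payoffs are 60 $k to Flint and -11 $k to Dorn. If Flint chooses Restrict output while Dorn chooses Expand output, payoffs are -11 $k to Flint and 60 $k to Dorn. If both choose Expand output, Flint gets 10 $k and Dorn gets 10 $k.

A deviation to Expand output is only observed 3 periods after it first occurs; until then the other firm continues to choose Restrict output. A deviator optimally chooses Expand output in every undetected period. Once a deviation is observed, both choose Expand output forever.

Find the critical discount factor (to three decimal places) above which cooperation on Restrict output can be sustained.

The best deviation is to choose Expand output for all 3 undetected periods, earning 60 each, then 10 forever once detected.
Deviation value: 60(1−δ^3)/(1−δ) + 10δ^3/(1−δ); cooperation value: 20/(1−δ).
IC: 20 ≥ 60(1−δ^3) + 10δ^3 = 60 − 50δ^3.
So δ^3 ≥ 40/50 = 4/5, giving δ ≥ (4/5)^(1/3) ≈ 0.928.

0.928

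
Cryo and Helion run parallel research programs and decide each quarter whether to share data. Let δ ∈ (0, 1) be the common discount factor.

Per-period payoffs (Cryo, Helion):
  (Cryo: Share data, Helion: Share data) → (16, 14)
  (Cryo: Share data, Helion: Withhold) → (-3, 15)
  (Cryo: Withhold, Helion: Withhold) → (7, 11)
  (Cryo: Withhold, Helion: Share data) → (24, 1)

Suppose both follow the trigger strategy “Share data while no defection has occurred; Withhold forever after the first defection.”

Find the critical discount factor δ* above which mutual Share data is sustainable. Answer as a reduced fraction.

8/17

For Cryo: deviation gain 24−16 = 8, per-period punishment loss 16−7 = 9. IC gives δ ≥ 8/17.
For Helion: gain 1, loss 3 per period, so δ ≥ 1/4.
The tighter constraint is Cryo's, so cooperation needs δ ≥ 8/17.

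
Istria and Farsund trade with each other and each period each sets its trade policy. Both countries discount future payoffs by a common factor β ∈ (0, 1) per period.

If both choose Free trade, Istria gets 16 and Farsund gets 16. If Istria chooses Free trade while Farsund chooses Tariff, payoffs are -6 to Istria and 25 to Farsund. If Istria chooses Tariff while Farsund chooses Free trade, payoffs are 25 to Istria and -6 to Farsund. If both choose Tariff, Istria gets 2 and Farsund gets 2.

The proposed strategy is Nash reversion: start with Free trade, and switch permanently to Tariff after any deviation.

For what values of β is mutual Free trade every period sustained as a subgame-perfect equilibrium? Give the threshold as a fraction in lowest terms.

Cooperation forever yields 16 each period: 16/(1−β).
Deviating yields 25 once, then 2 forever: 25 + 2β/(1−β).
No profitable deviation requires 16/(1−β) ≥ 25 + 2β/(1−β).
Multiplying by (1−β): 16 ≥ 25(1−β) + 2β = 25 − 23β.
So 23β ≥ 9, i.e. β ≥ 9/23.

9/23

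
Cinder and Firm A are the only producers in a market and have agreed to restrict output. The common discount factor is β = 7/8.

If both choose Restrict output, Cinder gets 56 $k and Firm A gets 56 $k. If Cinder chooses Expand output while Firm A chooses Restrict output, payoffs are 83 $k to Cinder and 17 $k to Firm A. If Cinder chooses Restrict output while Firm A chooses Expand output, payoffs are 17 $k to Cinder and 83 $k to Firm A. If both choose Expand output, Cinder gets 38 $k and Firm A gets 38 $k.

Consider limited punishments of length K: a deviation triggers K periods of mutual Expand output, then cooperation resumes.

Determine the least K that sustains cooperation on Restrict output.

IC: β(1−β^K)/(1−β) ≥ (83−56)/(56−38) = 3/2.
With β = 7/8: need 1 − β^K ≥ 3/2·(1−7/8)/(7/8), i.e. β^K ≤ 0.7857.
Since (7/8)^1 = 0.8750 and (7/8)^2 = 0.7656, the smallest such K is 2.

2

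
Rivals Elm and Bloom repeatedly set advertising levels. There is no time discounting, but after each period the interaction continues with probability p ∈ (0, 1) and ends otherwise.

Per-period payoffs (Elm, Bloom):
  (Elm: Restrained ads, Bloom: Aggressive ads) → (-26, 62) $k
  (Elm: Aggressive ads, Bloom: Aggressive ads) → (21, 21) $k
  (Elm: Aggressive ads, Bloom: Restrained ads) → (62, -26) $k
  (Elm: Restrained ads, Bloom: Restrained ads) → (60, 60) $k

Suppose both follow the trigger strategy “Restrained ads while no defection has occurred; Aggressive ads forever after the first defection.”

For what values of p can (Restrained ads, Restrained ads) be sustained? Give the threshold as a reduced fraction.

2/41

Expected cooperation value is 60 + p·60 + p²·60 + … = 60/(1−p); deviation gives 62 + p·21/(1−p).
60 ≥ 62(1−p) + 21p ⇒ 41p ≥ 2 ⇒ p ≥ 2/41.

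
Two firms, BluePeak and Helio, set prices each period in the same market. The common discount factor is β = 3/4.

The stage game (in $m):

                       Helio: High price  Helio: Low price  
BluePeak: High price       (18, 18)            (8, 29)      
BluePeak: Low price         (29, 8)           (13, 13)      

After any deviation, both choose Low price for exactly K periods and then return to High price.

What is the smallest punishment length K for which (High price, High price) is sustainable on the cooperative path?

IC: β(1−β^K)/(1−β) ≥ (29−18)/(18−13) = 11/5.
With β = 3/4: need 1 − β^K ≥ 11/5·(1−3/4)/(3/4), i.e. β^K ≤ 0.2667.
Since (3/4)^4 = 0.3164 and (3/4)^5 = 0.2373, the smallest such K is 5.

5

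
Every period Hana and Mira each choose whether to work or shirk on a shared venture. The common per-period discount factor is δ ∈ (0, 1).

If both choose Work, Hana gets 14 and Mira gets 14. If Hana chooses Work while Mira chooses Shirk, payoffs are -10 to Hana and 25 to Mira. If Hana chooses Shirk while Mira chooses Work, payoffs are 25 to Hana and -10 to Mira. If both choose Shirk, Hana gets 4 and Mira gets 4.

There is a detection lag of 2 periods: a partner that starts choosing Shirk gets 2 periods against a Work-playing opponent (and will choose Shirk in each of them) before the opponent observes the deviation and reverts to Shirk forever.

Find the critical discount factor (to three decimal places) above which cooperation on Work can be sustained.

0.724

Deviating for the 2 undetected periods gains 25−14 = 11 per period over cooperation, then loses 14−4 = 10 per period forever once punishment starts.
Gain: 11(1 + δ + … + δ^1); loss: 10·δ^2/(1−δ).
No profitable deviation ⇔ 11(1−δ^2) ≤ 10·δ^2, i.e. δ^2 ≥ 11/(11+10) = 11/21.
Hence δ ≥ (11/21)^(1/2) ≈ 0.724.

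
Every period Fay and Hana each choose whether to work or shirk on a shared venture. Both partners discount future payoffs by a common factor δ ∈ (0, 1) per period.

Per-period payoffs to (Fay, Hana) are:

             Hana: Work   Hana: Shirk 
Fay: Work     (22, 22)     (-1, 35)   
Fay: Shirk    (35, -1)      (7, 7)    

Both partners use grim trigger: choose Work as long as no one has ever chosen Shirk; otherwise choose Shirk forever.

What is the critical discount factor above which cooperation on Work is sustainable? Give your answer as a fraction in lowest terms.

Cooperation forever yields 22 each period: 22/(1−δ).
Deviating yields 35 once, then 7 forever: 35 + 7δ/(1−δ).
No profitable deviation requires 22/(1−δ) ≥ 35 + 7δ/(1−δ).
Multiplying by (1−δ): 22 ≥ 35(1−δ) + 7δ = 35 − 28δ.
So 28δ ≥ 13, i.e. δ ≥ 13/28.

13/28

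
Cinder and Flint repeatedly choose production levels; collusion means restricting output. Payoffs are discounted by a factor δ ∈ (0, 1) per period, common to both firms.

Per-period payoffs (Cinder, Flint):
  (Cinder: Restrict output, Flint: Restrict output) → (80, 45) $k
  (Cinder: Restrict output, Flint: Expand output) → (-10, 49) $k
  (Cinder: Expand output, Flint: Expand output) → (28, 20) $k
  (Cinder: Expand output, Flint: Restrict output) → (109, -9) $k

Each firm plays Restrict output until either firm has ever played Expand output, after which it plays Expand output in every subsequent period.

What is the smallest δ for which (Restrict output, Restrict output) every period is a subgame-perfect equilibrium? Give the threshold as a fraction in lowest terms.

Cinder's threshold: (109−80)/(109−28) = 29/81.
Flint's threshold: (49−45)/(49−20) = 4/29.
29/81 > 4/29, so Cinder binds and δ* = 29/81.

29/81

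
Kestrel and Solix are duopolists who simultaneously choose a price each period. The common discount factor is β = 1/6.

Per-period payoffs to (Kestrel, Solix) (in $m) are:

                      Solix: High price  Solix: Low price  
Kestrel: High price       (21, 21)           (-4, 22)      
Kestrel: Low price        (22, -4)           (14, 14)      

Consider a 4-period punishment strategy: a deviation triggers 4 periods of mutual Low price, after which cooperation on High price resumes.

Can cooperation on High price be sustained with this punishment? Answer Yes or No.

Comparing payoff streams over the 5 periods until play realigns: cooperate → 21(1+β+…+β^4); deviate → 22 + 14(β+…+β^4).
Cooperation is sustained iff (21−14)(β+…+β^4) ≥ 22−21.
β+…+β^4 = 1/6·(1−(1/6)^4)/(1−1/6) = 0.1998, and (22−21)/(21−14) = 0.1429.
0.1998 ≥ 0.1429, so cooperation is sustainable.

Yes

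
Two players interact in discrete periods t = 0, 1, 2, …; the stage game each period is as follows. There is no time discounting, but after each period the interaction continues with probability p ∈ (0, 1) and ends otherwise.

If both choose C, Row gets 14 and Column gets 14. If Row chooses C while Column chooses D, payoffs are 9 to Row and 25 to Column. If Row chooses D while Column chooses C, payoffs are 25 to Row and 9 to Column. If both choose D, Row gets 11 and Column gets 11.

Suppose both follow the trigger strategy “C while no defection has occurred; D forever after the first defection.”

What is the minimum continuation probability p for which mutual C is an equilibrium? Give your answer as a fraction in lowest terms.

11/14

With no time discounting, the continuation probability p plays the role of the discount factor.
Grim-trigger IC: 14/(1−p) ≥ 25 + 11p/(1−p) ⇒ p ≥ (25−14)/(25−11) = 11/14.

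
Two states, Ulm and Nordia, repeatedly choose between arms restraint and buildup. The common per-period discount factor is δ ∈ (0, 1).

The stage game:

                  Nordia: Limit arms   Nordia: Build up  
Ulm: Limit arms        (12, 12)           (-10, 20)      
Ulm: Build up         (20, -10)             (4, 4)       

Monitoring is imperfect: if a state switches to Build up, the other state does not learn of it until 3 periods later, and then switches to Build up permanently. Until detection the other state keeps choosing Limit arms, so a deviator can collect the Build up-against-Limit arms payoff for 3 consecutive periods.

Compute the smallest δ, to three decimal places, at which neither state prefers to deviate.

The best deviation is to choose Build up for all 3 undetected periods, earning 20 each, then 4 forever once detected.
Deviation value: 20(1−δ^3)/(1−δ) + 4δ^3/(1−δ); cooperation value: 12/(1−δ).
IC: 12 ≥ 20(1−δ^3) + 4δ^3 = 20 − 16δ^3.
So δ^3 ≥ 8/16 = 1/2, giving δ ≥ (1/2)^(1/3) ≈ 0.794.

0.794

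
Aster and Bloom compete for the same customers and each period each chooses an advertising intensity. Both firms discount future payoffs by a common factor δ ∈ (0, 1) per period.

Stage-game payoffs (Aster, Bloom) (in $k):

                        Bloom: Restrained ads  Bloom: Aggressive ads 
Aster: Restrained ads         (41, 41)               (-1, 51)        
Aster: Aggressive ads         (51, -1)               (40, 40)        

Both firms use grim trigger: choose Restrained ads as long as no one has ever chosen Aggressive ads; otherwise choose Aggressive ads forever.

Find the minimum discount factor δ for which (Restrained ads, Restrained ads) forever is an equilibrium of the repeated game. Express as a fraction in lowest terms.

10/11

Under grim trigger the critical discount factor is (T−C)/(T−P) with T = 51, C = 41, P = 40.
δ* = (51−41)/(51−40) = 10/11.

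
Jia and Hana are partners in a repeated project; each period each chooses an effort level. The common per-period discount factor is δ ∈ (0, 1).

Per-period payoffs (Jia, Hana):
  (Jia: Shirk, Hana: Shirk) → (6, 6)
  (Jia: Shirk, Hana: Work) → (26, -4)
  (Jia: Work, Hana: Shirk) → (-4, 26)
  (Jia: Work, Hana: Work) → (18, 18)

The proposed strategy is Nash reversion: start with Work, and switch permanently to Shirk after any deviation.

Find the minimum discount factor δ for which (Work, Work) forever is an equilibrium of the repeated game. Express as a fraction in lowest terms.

One-period gain from deviating is 26 − 18 = 8. The loss is 18 − 6 = 12 in every subsequent period, with present value 12·δ/(1−δ).
Deviation is unprofitable when 12·δ/(1−δ) ≥ 8, i.e. δ/(1−δ) ≥ 2/3.
Equivalently δ ≥ 8/(8+12) = 2/5.

2/5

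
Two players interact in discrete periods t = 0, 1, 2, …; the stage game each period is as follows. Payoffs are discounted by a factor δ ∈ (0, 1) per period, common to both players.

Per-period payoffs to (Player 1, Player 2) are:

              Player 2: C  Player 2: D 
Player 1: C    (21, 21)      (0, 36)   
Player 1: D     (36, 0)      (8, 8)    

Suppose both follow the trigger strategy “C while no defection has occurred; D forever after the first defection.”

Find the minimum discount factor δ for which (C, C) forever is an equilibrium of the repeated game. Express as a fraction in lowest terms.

One-period gain from deviating is 36 − 21 = 15. The loss is 21 − 8 = 13 in every subsequent period, with present value 13·δ/(1−δ).
Deviation is unprofitable when 13·δ/(1−δ) ≥ 15, i.e. δ/(1−δ) ≥ 15/13.
Equivalently δ ≥ 15/(15+13) = 15/28.

15/28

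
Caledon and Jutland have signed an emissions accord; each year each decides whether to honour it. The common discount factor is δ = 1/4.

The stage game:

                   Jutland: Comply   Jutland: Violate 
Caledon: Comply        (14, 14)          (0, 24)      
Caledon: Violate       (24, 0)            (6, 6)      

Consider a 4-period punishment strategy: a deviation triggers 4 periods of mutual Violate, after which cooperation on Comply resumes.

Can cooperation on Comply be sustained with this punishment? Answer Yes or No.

IC: δ+…+δ^4 ≥ (24−14)/(14−6) = 5/4.
At δ = 1/4: partial sum = 0.3320 < 1.2500. Cooperation not sustainable.

No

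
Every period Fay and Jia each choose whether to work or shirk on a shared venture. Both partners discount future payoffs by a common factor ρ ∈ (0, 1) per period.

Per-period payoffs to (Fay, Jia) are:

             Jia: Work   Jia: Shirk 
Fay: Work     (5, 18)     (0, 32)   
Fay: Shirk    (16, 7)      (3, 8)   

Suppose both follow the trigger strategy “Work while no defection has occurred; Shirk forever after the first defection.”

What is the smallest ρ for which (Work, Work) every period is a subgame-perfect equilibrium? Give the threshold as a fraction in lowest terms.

Fay's threshold: (16−5)/(16−3) = 11/13.
Jia's threshold: (32−18)/(32−8) = 7/12.
11/13 > 7/12, so Fay binds and ρ* = 11/13.

11/13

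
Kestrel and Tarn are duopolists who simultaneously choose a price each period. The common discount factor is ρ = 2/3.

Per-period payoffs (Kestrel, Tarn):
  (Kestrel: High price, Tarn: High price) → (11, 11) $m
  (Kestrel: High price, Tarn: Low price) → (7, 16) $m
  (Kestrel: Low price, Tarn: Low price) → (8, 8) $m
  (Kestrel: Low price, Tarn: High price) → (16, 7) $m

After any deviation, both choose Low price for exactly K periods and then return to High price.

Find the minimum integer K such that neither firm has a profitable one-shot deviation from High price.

5

Need Σ_{k=1}^{K} ρ^k ≥ (16−11)/(11−8) = 1.6667 at ρ = 2/3.
At K = 4 the sum is 1.6049 < 1.6667; at K = 5 it is 1.7366 ≥ 1.6667.
So the minimum punishment length is K = 5.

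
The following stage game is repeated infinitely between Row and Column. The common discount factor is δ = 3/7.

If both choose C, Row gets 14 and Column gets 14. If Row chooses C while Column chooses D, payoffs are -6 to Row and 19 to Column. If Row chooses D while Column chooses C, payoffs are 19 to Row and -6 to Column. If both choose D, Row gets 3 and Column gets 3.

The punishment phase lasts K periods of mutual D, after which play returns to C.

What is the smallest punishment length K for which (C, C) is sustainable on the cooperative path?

No profitable deviation requires (14−3)(δ+…+δ^K) ≥ 19−14, i.e. δ+…+δ^K ≥ 5/11 ≈ 0.4545.
With δ = 3/7, the partial sums are K=1: 0.4286, K=2: 0.6122.
K = 2 is the first length at which the sum reaches 0.4545.

2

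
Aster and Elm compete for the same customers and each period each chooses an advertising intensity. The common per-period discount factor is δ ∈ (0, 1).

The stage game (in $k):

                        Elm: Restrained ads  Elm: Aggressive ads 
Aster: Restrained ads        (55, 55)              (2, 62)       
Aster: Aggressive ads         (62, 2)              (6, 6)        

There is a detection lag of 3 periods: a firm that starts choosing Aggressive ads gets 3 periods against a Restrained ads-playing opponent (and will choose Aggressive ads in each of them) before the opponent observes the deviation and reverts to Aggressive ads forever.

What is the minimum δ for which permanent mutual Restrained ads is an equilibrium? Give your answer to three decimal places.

0.500

The best deviation is to choose Aggressive ads for all 3 undetected periods, earning 62 each, then 6 forever once detected.
Deviation value: 62(1−δ^3)/(1−δ) + 6δ^3/(1−δ); cooperation value: 55/(1−δ).
IC: 55 ≥ 62(1−δ^3) + 6δ^3 = 62 − 56δ^3.
So δ^3 ≥ 7/56 = 1/8, giving δ ≥ (1/8)^(1/3) ≈ 0.500.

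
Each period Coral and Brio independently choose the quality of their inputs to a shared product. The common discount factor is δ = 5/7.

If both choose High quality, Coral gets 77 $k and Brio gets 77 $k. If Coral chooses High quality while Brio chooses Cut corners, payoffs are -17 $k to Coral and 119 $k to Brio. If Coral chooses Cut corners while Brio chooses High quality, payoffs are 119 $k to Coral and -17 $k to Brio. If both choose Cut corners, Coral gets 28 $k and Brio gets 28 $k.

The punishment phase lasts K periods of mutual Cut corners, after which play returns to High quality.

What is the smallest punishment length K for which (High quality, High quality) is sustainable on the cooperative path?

2

No profitable deviation requires (77−28)(δ+…+δ^K) ≥ 119−77, i.e. δ+…+δ^K ≥ 6/7 ≈ 0.8571.
With δ = 5/7, the partial sums are K=1: 0.7143, K=2: 1.2245.
K = 2 is the first length at which the sum reaches 0.8571.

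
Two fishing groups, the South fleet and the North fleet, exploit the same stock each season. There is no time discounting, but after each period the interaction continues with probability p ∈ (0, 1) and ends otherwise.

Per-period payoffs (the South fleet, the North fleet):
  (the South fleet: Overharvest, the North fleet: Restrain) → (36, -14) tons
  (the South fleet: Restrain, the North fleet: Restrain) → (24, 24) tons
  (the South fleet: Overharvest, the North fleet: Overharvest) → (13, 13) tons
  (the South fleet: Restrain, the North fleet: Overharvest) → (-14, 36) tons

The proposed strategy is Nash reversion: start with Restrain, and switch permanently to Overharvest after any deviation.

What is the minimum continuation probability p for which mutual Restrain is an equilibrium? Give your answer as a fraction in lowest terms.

12/23

Expected cooperation value is 24 + p·24 + p²·24 + … = 24/(1−p); deviation gives 36 + p·13/(1−p).
24 ≥ 36(1−p) + 13p ⇒ 23p ≥ 12 ⇒ p ≥ 12/23.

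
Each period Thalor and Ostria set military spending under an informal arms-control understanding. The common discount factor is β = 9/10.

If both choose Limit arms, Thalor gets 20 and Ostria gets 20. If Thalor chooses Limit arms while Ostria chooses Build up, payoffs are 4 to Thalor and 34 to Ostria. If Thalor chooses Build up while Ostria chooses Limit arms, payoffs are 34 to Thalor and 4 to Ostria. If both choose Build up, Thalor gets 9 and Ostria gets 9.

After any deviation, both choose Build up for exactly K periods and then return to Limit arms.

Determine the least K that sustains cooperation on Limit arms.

2

Need Σ_{k=1}^{K} β^k ≥ (34−20)/(20−9) = 1.2727 at β = 9/10.
At K = 1 the sum is 0.9000 < 1.2727; at K = 2 it is 1.7100 ≥ 1.2727.
So the minimum punishment length is K = 2.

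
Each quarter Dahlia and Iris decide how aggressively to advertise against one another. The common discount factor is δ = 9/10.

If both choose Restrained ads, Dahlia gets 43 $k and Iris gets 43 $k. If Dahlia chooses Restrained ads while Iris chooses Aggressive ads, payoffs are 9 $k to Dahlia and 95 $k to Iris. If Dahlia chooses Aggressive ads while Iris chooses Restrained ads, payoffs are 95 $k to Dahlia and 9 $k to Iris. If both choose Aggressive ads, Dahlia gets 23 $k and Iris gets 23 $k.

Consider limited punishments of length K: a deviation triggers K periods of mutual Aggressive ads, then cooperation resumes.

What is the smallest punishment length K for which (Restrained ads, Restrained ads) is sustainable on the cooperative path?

IC: δ(1−δ^K)/(1−δ) ≥ (95−43)/(43−23) = 13/5.
With δ = 9/10: need 1 − δ^K ≥ 13/5·(1−9/10)/(9/10), i.e. δ^K ≤ 0.7111.
Since (9/10)^3 = 0.7290 and (9/10)^4 = 0.6561, the smallest such K is 4.

4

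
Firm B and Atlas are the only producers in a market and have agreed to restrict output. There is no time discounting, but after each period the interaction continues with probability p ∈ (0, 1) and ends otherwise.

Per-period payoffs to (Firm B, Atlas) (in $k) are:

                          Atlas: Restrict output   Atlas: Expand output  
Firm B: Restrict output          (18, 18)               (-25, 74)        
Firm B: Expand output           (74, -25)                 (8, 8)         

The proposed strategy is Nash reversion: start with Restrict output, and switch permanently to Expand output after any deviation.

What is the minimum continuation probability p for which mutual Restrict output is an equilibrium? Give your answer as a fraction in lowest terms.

28/33

Expected cooperation value is 18 + p·18 + p²·18 + … = 18/(1−p); deviation gives 74 + p·8/(1−p).
18 ≥ 74(1−p) + 8p ⇒ 66p ≥ 56 ⇒ p ≥ 56/66 = 28/33.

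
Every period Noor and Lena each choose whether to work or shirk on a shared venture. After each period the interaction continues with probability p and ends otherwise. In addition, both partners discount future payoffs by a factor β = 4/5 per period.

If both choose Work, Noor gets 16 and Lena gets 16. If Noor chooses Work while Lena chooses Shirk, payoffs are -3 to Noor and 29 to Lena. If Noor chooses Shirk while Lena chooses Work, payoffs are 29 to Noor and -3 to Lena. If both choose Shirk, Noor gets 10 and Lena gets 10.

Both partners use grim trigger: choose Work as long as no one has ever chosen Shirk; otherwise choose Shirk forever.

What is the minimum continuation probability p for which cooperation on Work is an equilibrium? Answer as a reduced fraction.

65/76

With continuation probability p and discount β, the effective per-period discount factor is βp.
Grim-trigger IC: βp ≥ (29−16)/(29−10) = 13/19.
So p ≥ (13/19)/(4/5) = 65/76.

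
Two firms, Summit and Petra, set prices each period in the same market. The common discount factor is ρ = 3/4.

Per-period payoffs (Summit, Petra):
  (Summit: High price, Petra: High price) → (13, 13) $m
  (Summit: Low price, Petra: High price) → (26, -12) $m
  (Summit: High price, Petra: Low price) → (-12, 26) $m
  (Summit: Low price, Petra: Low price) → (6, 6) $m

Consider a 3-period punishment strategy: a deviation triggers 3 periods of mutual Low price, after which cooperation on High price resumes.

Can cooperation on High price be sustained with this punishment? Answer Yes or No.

Comparing payoff streams over the 4 periods until play realigns: cooperate → 13(1+ρ+…+ρ^3); deviate → 26 + 6(ρ+…+ρ^3).
Cooperation is sustained iff (13−6)(ρ+…+ρ^3) ≥ 26−13.
ρ+…+ρ^3 = 3/4·(1−(3/4)^3)/(1−3/4) = 1.7344, and (26−13)/(13−6) = 1.8571.
1.7344 < 1.8571, so cooperation is not sustainable.

No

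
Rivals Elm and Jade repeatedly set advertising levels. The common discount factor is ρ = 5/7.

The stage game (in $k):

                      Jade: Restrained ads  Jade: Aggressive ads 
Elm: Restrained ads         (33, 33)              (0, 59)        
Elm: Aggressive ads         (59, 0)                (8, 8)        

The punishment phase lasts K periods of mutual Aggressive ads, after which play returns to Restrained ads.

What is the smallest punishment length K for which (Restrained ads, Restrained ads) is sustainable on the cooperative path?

No profitable deviation requires (33−8)(ρ+…+ρ^K) ≥ 59−33, i.e. ρ+…+ρ^K ≥ 26/25 ≈ 1.0400.
With ρ = 5/7, the partial sums are K=1: 0.7143, K=2: 1.2245.
K = 2 is the first length at which the sum reaches 1.0400.

2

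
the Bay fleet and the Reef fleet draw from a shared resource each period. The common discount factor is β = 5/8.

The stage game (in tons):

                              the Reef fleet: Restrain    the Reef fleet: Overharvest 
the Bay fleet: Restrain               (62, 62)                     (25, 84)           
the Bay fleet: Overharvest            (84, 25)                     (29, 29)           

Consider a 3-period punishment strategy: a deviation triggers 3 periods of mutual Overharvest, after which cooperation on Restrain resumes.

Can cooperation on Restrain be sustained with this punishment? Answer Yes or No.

Yes

Comparing payoff streams over the 4 periods until play realigns: cooperate → 62(1+β+…+β^3); deviate → 84 + 29(β+…+β^3).
Cooperation is sustained iff (62−29)(β+…+β^3) ≥ 84−62.
β+…+β^3 = 5/8·(1−(5/8)^3)/(1−5/8) = 1.2598, and (84−62)/(62−29) = 0.6667.
1.2598 ≥ 0.6667, so cooperation is sustainable.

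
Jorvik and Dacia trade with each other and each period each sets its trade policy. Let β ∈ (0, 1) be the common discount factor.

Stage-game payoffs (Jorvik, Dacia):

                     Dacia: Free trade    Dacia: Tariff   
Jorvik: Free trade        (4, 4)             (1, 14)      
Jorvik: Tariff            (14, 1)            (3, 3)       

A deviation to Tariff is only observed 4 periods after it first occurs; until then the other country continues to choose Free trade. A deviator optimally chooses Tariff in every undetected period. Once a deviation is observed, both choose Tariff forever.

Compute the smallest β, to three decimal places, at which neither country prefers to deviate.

0.976

Deviating for the 4 undetected periods gains 14−4 = 10 per period over cooperation, then loses 4−3 = 1 per period forever once punishment starts.
Gain: 10(1 + β + … + β^3); loss: 1·β^4/(1−β).
No profitable deviation ⇔ 10(1−β^4) ≤ 1·β^4, i.e. β^4 ≥ 10/(10+1) = 10/11.
Hence β ≥ (10/11)^(1/4) ≈ 0.976.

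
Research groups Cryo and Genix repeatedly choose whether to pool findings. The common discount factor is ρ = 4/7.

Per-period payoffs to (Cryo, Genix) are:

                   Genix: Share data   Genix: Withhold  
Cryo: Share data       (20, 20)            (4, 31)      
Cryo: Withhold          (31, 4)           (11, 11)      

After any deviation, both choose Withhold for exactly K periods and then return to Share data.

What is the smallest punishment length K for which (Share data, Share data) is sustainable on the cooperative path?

5

No profitable deviation requires (20−11)(ρ+…+ρ^K) ≥ 31−20, i.e. ρ+…+ρ^K ≥ 11/9 ≈ 1.2222.
With ρ = 4/7, the partial sums are K=1: 0.5714, K=2: 0.8980, K=3: 1.0845, K=4: 1.1912, K=5: 1.2521.
K = 5 is the first length at which the sum reaches 1.2222.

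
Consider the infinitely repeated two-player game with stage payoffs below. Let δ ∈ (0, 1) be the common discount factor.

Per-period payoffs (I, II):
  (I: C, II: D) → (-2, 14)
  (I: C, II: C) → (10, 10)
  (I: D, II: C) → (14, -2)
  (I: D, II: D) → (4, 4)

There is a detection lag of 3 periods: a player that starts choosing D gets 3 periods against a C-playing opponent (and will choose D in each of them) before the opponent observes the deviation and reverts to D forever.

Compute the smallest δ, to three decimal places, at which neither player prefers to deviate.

0.737

The best deviation is to choose D for all 3 undetected periods, earning 14 each, then 4 forever once detected.
Deviation value: 14(1−δ^3)/(1−δ) + 4δ^3/(1−δ); cooperation value: 10/(1−δ).
IC: 10 ≥ 14(1−δ^3) + 4δ^3 = 14 − 10δ^3.
So δ^3 ≥ 4/10 = 2/5, giving δ ≥ (2/5)^(1/3) ≈ 0.737.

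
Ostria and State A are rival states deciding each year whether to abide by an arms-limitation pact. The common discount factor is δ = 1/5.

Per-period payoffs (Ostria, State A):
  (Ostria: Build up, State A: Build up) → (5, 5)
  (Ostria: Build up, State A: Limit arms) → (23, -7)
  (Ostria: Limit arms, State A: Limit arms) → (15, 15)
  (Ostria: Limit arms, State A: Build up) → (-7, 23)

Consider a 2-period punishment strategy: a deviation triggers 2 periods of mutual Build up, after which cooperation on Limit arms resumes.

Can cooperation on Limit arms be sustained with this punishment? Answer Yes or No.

No

Comparing payoff streams over the 3 periods until play realigns: cooperate → 15(1+δ+…+δ^2); deviate → 23 + 5(δ+…+δ^2).
Cooperation is sustained iff (15−5)(δ+…+δ^2) ≥ 23−15.
δ+…+δ^2 = 1/5·(1−(1/5)^2)/(1−1/5) = 0.2400, and (23−15)/(15−5) = 0.8000.
0.2400 < 0.8000, so cooperation is not sustainable.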